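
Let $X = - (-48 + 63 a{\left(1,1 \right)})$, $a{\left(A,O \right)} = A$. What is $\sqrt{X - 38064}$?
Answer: $3 i \sqrt{4231} \approx 195.14 i$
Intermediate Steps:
$X = -15$ ($X = - (-48 + 63 \cdot 1) = - (-48 + 63) = \left(-1\right) 15 = -15$)
$\sqrt{X - 38064} = \sqrt{-15 - 38064} = \sqrt{-38079} = 3 i \sqrt{4231}$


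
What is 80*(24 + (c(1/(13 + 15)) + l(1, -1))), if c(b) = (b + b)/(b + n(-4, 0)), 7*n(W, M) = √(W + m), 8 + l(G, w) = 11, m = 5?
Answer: 2192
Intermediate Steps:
l(G, w) = 3 (l(G, w) = -8 + 11 = 3)
n(W, M) = √(5 + W)/7 (n(W, M) = √(W + 5)/7 = √(5 + W)/7)
c(b) = 2*b/(⅐ + b) (c(b) = (b + b)/(b + √(5 - 4)/7) = (2*b)/(b + √1/7) = (2*b)/(b + (⅐)*1) = (2*b)/(b + ⅐) = (2*b)/(⅐ + b) = 2*b/(⅐ + b))
80*(24 + (c(1/(13 + 15)) + l(1, -1))) = 80*(24 + (14/((13 + 15)*(1 + 7/(13 + 15))) + 3)) = 80*(24 + (14/(28*(1 + 7/28)) + 3)) = 80*(24 + (14*(1/28)/(1 + 7*(1/28)) + 3)) = 80*(24 + (14*(1/28)/(1 + ¼) + 3)) = 80*(24 + (14*(1/28)/(5/4) + 3)) = 80*(24 + (14*(1/28)*(⅘) + 3)) = 80*(24 + (⅖ + 3)) = 80*(24 + 17/5) = 80*(137/5) = 2192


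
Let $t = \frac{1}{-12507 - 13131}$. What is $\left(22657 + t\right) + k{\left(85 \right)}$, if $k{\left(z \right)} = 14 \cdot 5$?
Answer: $\frac{582674825}{25638} \approx 22727.0$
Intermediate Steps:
$k{\left(z \right)} = 70$
$t = - \frac{1}{25638}$ ($t = \frac{1}{-25638} = - \frac{1}{25638} \approx -3.9005 \cdot 10^{-5}$)
$\left(22657 + t\right) + k{\left(85 \right)} = \left(22657 - \frac{1}{25638}\right) + 70 = \frac{580880165}{25638} + 70 = \frac{582674825}{25638}$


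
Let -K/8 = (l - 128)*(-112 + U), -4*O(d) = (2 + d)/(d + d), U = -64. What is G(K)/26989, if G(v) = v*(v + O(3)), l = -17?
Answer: 125044044400/80967 ≈ 1.5444e+6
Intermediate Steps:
O(d) = -(2 + d)/(8*d) (O(d) = -(2 + d)/(4*(d + d)) = -(2 + d)/(4*(2*d)) = -(2 + d)*1/(2*d)/4 = -(2 + d)/(8*d))
K = -204160 (K = -8*(-17 - 128)*(-112 - 64) = -(-1160)*(-176) = -8*25520 = -204160)
G(v) = v*(-5/24 + v) (G(v) = v*(v + (⅛)*(-2 - 1*3)/3) = v*(v + (⅛)*(⅓)*(-2 - 3)) = v*(v + (⅛)*(⅓)*(-5)) = v*(v - 5/24) = v*(-5/24 + v))
G(K)/26989 = ((1/24)*(-204160)*(-5 + 24*(-204160)))/26989 = ((1/24)*(-204160)*(-5 - 4899840))*(1/26989) = ((1/24)*(-204160)*(-4899845))*(1/26989) = (125044044400/3)*(1/26989) = 125044044400/80967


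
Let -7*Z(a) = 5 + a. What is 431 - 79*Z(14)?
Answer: 4518/7 ≈ 645.43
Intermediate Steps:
Z(a) = -5/7 - a/7 (Z(a) = -(5 + a)/7 = -5/7 - a/7)
431 - 79*Z(14) = 431 - 79*(-5/7 - ⅐*14) = 431 - 79*(-5/7 - 2) = 431 - 79*(-19/7) = 431 + 1501/7 = 4518/7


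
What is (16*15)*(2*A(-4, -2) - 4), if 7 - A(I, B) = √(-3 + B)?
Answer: 2400 - 480*I*√5 ≈ 2400.0 - 1073.3*I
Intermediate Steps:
A(I, B) = 7 - √(-3 + B)
(16*15)*(2*A(-4, -2) - 4) = (16*15)*(2*(7 - √(-3 - 2)) - 4) = 240*(2*(7 - √(-5)) - 4) = 240*(2*(7 - I*√5) - 4) = 240*((14 - 2*I*√5) - 4) = 240*(10 - 2*I*√5) = 2400 - 480*I*√5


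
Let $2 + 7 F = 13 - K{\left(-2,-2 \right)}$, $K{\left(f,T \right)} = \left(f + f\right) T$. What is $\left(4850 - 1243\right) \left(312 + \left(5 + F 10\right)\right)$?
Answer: $\frac{8112143}{7} \approx 1.1589 \cdot 10^{6}$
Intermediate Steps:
$K{\left(f,T \right)} = 2 T f$ ($K{\left(f,T \right)} = 2 f T = 2 T f$)
$F = \frac{3}{7}$ ($F = - \frac{2}{7} + \frac{13 - 2 \left(-2\right) \left(-2\right)}{7} = - \frac{2}{7} + \frac{13 - 8}{7} = - \frac{2}{7} + \frac{1}{7} \cdot 5 = - \frac{2}{7} + \frac{5}{7} = \frac{3}{7} \approx 0.42857$)
$\left(4850 - 1243\right) \left(312 + \left(5 + F 10\right)\right) = \left(4850 - 1243\right) \left(312 + \left(5 + \frac{3}{7} \cdot 10\right)\right) = 3607 \left(312 + \left(5 + \frac{30}{7}\right)\right) = 3607 \left(312 + \frac{65}{7}\right) = 3607 \cdot \frac{2249}{7} = \frac{8112143}{7}$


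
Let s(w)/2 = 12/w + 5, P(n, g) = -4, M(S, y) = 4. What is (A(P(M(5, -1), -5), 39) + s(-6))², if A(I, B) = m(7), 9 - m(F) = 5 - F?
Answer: 289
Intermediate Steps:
m(F) = 4 + F (m(F) = 9 - (5 - F) = 9 + (-5 + F) = 4 + F)
A(I, B) = 11 (A(I, B) = 4 + 7 = 11)
s(w) = 10 + 24/w (s(w) = 2*(12/w + 5) = 2*(5 + 12/w) = 10 + 24/w)
(A(P(M(5, -1), -5), 39) + s(-6))² = (11 + (10 + 24/(-6)))² = (11 + (10 + 24*(-⅙)))² = (11 + (10 - 4))² = (11 + 6)² = 17² = 289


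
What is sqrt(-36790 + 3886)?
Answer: 6*I*sqrt(914) ≈ 181.39*I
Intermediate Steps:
sqrt(-36790 + 3886) = sqrt(-32904) = 6*I*sqrt(914)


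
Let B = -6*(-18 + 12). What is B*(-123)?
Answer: -4428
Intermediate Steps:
B = 36 (B = -6*(-6) = 36)
B*(-123) = 36*(-123) = -4428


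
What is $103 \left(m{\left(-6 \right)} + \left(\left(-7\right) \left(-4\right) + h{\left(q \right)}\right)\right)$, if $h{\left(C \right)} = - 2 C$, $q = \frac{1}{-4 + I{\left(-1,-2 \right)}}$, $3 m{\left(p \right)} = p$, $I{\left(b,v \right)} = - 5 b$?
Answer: $2472$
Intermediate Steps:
$m{\left(p \right)} = \frac{p}{3}$
$q = 1$ ($q = \frac{1}{-4 - -5} = \frac{1}{-4 + 5} = 1^{-1} = 1$)
$103 \left(m{\left(-6 \right)} + \left(\left(-7\right) \left(-4\right) + h{\left(q \right)}\right)\right) = 103 \left(\frac{1}{3} \left(-6\right) - -26\right) = 103 \left(-2 + \left(28 - 2\right)\right) = 103 \left(-2 + 26\right) = 103 \cdot 24 = 2472$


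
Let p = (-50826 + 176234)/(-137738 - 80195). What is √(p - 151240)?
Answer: 2*I*√1795784936644506/217933 ≈ 388.9*I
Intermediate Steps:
p = -125408/217933 (p = 125408/(-217933) = 125408*(-1/217933) = -125408/217933 ≈ -0.57544)
√(p - 151240) = √(-125408/217933 - 151240) = √(-32960312328/217933) = 2*I*√1795784936644506/217933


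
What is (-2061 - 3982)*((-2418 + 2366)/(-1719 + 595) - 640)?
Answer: 1086694561/281 ≈ 3.8672e+6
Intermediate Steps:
(-2061 - 3982)*((-2418 + 2366)/(-1719 + 595) - 640) = -6043*(-52/(-1124) - 640) = -6043*(-52*(-1/1124) - 640) = -6043*(13/281 - 640) = -6043*(-179827/281) = 1086694561/281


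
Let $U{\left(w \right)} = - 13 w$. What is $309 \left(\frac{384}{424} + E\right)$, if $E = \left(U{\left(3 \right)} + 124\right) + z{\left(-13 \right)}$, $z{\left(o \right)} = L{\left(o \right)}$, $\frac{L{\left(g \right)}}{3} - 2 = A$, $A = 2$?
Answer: $\frac{1603401}{53} \approx 30253.0$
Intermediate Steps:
$L{\left(g \right)} = 12$ ($L{\left(g \right)} = 6 + 3 \cdot 2 = 6 + 6 = 12$)
$z{\left(o \right)} = 12$
$E = 97$ ($E = \left(\left(-13\right) 3 + 124\right) + 12 = \left(-39 + 124\right) + 12 = 85 + 12 = 97$)
$309 \left(\frac{384}{424} + E\right) = 309 \left(\frac{384}{424} + 97\right) = 309 \left(384 \cdot \frac{1}{424} + 97\right) = 309 \left(\frac{48}{53} + 97\right) = 309 \cdot \frac{5189}{53} = \frac{1603401}{53}$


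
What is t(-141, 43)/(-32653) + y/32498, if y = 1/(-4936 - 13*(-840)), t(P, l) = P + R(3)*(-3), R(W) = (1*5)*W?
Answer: 36171086605/6349964648896 ≈ 0.0056963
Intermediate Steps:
R(W) = 5*W
t(P, l) = -45 + P (t(P, l) = P + (5*3)*(-3) = P + 15*(-3) = P - 45 = -45 + P)
y = 1/5984 (y = 1/(-4936 + 10920) = 1/5984 ≈ 0.00016711)
t(-141, 43)/(-32653) + y/32498 = (-45 - 141)/(-32653) + (1/5984)/32498 = -186*(-1/32653) + (1/5984)*(1/32498) = 186/32653 + 1/194468032 = 36171086605/6349964648896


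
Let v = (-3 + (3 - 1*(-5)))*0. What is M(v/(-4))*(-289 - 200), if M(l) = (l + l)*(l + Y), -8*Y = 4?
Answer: 0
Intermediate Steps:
Y = -½ (Y = -⅛*4 = -½ ≈ -0.50000)
v = 0 (v = (-3 + (3 + 5))*0 = (-3 + 8)*0 = 5*0 = 0)
M(l) = 2*l*(-½ + l) (M(l) = (l + l)*(l - ½) = (2*l)*(-½ + l) = 2*l*(-½ + l))
M(v/(-4))*(-289 - 200) = ((0/(-4))*(-1 + 2*(0/(-4))))*(-289 - 200) = ((0*(-¼))*(-1 + 2*(0*(-¼))))*(-489) = (0*(-1 + 2*0))*(-489) = (0*(-1 + 0))*(-489) = (0*(-1))*(-489) = 0*(-489) = 0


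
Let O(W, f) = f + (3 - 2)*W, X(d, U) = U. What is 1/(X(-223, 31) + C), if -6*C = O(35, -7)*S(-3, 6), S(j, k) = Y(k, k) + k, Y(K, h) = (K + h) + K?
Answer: -1/81 ≈ -0.012346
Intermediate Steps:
Y(K, h) = h + 2*K
O(W, f) = W + f (O(W, f) = f + 1*W = f + W = W + f)
S(j, k) = 4*k (S(j, k) = (k + 2*k) + k = 3*k + k = 4*k)
C = -112 (C = -(35 - 7)*4*6/6 = -14*24/3 = -⅙*672 = -112)
1/(X(-223, 31) + C) = 1/(31 - 112) = 1/(-81) = -1/81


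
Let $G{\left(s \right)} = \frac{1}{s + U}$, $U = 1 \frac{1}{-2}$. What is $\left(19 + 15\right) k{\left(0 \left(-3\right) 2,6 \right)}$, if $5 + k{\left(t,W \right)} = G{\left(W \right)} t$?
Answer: $-170$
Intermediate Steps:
$U = - \frac{1}{2}$ ($U = 1 \left(- \frac{1}{2}\right) = - \frac{1}{2} \approx -0.5$)
$G{\left(s \right)} = \frac{1}{- \frac{1}{2} + s}$ ($G{\left(s \right)} = \frac{1}{s - \frac{1}{2}} = \frac{1}{- \frac{1}{2} + s}$)
$k{\left(t,W \right)} = -5 + \frac{2 t}{-1 + 2 W}$ ($k{\left(t,W \right)} = -5 + \frac{2}{-1 + 2 W} t = -5 + \frac{2 t}{-1 + 2 W}$)
$\left(19 + 15\right) k{\left(0 \left(-3\right) 2,6 \right)} = \left(19 + 15\right) \left(-5 + \frac{0 \left(-3\right) 2}{- \frac{1}{2} + 6}\right) = 34 \left(-5 + \frac{0 \cdot 2}{\frac{11}{2}}\right) = 34 \left(-5 + 0 \cdot \frac{2}{11}\right) = 34 \left(-5 + 0\right) = 34 \left(-5\right) = -170$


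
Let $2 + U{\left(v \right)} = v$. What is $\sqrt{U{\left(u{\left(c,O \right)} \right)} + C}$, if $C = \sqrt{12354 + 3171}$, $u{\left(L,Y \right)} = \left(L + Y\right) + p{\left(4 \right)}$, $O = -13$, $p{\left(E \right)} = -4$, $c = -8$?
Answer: $\sqrt{-27 + 15 \sqrt{69}} \approx 9.8792$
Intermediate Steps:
$u{\left(L,Y \right)} = -4 + L + Y$ ($u{\left(L,Y \right)} = \left(L + Y\right) - 4 = -4 + L + Y$)
$C = 15 \sqrt{69}$ ($C = \sqrt{15525} = 15 \sqrt{69} \approx 124.6$)
$U{\left(v \right)} = -2 + v$
$\sqrt{U{\left(u{\left(c,O \right)} \right)} + C} = \sqrt{\left(-2 - 25\right) + 15 \sqrt{69}} = \sqrt{-27 + 15 \sqrt{69}}$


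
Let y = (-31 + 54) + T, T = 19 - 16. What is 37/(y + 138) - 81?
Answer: -13247/164 ≈ -80.774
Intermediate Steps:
T = 3
y = 26 (y = (-31 + 54) + 3 = 23 + 3 = 26)
37/(y + 138) - 81 = 37/(26 + 138) - 81 = 37/164 - 81 = -13247/164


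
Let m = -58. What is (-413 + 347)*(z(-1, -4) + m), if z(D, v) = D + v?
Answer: 4158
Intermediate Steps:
(-413 + 347)*(z(-1, -4) + m) = (-413 + 347)*((-1 - 4) - 58) = -66*(-5 - 58) = -66*(-63) = 4158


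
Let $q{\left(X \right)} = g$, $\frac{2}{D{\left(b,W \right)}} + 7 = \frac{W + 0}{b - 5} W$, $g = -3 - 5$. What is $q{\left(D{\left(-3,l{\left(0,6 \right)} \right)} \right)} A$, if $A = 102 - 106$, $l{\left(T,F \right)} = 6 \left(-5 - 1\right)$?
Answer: $32$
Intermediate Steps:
$g = -8$
$l{\left(T,F \right)} = -36$ ($l{\left(T,F \right)} = 6 \left(-6\right) = -36$)
$D{\left(b,W \right)} = \frac{2}{-7 + \frac{W^{2}}{-5 + b}}$ ($D{\left(b,W \right)} = \frac{2}{-7 + \frac{W + 0}{b - 5} W} = \frac{2}{-7 + \frac{W}{-5 + b} W} = \frac{2}{-7 + \frac{W^{2}}{-5 + b}}$)
$q{\left(X \right)} = -8$
$A = -4$
$q{\left(D{\left(-3,l{\left(0,6 \right)} \right)} \right)} A = \left(-8\right) \left(-4\right) = 32$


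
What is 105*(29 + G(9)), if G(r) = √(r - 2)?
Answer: 3045 + 105*√7 ≈ 3322.8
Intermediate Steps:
G(r) = √(-2 + r)
105*(29 + G(9)) = 105*(29 + √(-2 + 9)) = 105*(29 + √7) = 3045 + 105*√7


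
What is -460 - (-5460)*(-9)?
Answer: -49600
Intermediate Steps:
-460 - (-5460)*(-9) = -460 - 210*234 = -460 - 49140 = -49600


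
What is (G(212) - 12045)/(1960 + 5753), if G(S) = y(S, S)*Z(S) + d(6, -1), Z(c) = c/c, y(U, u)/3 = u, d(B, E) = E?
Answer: -11410/7713 ≈ -1.4793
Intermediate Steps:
y(U, u) = 3*u
Z(c) = 1
G(S) = -1 + 3*S (G(S) = (3*S)*1 - 1 = 3*S - 1 = -1 + 3*S)
(G(212) - 12045)/(1960 + 5753) = ((-1 + 3*212) - 12045)/(1960 + 5753) = ((-1 + 636) - 12045)/7713 = (635 - 12045)*(1/7713) = -11410*1/7713 = -11410/7713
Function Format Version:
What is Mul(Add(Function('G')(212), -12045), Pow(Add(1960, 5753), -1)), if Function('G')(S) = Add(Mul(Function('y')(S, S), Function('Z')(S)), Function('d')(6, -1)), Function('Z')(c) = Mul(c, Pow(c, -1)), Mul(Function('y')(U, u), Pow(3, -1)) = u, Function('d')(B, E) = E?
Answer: Rational(-11410, 7713) ≈ -1.4793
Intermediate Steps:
Function('y')(U, u) = Mul(3, u)
Function('Z')(c) = 1
Function('G')(S) = Add(-1, Mul(3, S)) (Function('G')(S) = Add(Mul(Mul(3, S), 1), -1) = Add(Mul(3, S), -1) = Add(-1, Mul(3, S)))
Mul(Add(Function('G')(212), -12045), Pow(Add(1960, 5753), -1)) = Mul(Add(Add(-1, Mul(3, 212)), -12045), Pow(Add(1960, 5753), -1)) = Mul(Add(Add(-1, 636), -12045), Pow(7713, -1)) = Mul(Add(635, -12045), Rational(1, 7713)) = Mul(-11410, Rational(1, 7713)) = Rational(-11410, 7713)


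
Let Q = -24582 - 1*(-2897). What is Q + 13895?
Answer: -7790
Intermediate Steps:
Q = -21685 (Q = -24582 + 2897 = -21685)
Q + 13895 = -21685 + 13895 = -7790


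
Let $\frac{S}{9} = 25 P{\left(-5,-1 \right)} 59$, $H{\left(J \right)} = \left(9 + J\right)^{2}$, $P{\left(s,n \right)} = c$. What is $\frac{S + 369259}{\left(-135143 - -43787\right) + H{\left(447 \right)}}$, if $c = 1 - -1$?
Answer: $\frac{395809}{116580} \approx 3.3952$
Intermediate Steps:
$c = 2$ ($c = 1 + 1 = 2$)
$P{\left(s,n \right)} = 2$
$S = 26550$ ($S = 9 \cdot 25 \cdot 2 \cdot 59 = 9 \cdot 50 \cdot 59 = 9 \cdot 2950 = 26550$)
$\frac{S + 369259}{\left(-135143 - -43787\right) + H{\left(447 \right)}} = \frac{26550 + 369259}{\left(-135143 - -43787\right) + \left(9 + 447\right)^{2}} = \frac{395809}{\left(-135143 + 43787\right) + 456^{2}} = \frac{395809}{-91356 + 207936} = \frac{395809}{116580}$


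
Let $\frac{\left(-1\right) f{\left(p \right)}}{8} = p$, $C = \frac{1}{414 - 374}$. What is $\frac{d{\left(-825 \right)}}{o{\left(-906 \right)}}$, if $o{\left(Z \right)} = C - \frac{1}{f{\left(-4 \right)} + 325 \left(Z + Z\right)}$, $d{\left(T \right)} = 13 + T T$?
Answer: $\frac{4008059377840}{147227} \approx 2.7224 \cdot 10^{7}$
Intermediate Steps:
$C = \frac{1}{40} \approx 0.025$
$f{\left(p \right)} = - 8 p$
$d{\left(T \right)} = 13 + T^{2}$
$o{\left(Z \right)} = \frac{1}{40} - \frac{1}{32 + 650 Z}$ ($o{\left(Z \right)} = \frac{1}{40} - \frac{1}{\left(-8\right) \left(-4\right) + 325 \left(Z + Z\right)} = \frac{1}{40} - \frac{1}{32 + 325 \cdot 2 Z} = \frac{1}{40} - \frac{1}{32 + 650 Z}$)
$\frac{d{\left(-825 \right)}}{o{\left(-906 \right)}} = \frac{13 + \left(-825\right)^{2}}{\frac{1}{40} \frac{1}{16 + 325 \left(-906\right)} \left(-4 + 325 \left(-906\right)\right)} = \frac{13 + 680625}{\frac{1}{40} \frac{1}{16 - 294450} \left(-4 - 294450\right)} = \frac{680638}{\frac{1}{40} \frac{1}{-294434} \left(-294454\right)} = \frac{680638}{\frac{1}{40} \left(- \frac{1}{294434}\right) \left(-294454\right)} = \frac{680638}{\frac{147227}{5888680}} = 680638 \cdot \frac{5888680}{147227} = \frac{4008059377840}{147227}$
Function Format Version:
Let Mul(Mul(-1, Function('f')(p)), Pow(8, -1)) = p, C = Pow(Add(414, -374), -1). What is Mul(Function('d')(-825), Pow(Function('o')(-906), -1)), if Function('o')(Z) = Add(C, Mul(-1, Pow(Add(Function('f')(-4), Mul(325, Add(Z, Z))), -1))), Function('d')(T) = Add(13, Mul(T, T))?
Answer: Rational(4008059377840, 147227) ≈ 2.7224e+7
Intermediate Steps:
C = Rational(1, 40) (C = Pow(40, -1) = Rational(1, 40) ≈ 0.025000)
Function('f')(p) = Mul(-8, p)
Function('d')(T) = Add(13, Pow(T, 2))
Function('o')(Z) = Add(Rational(1, 40), Mul(-1, Pow(Add(32, Mul(650, Z)), -1))) (Function('o')(Z) = Add(Rational(1, 40), Mul(-1, Pow(Add(Mul(-8, -4), Mul(325, Add(Z, Z))), -1))) = Add(Rational(1, 40), Mul(-1, Pow(Add(32, Mul(325, Mul(2, Z))), -1))) = Add(Rational(1, 40), Mul(-1, Pow(Add(32, Mul(650, Z)), -1))))
Mul(Function('d')(-825), Pow(Function('o')(-906), -1)) = Mul(Add(13, Pow(-825, 2)), Pow(Mul(Rational(1, 40), Pow(Add(16, Mul(325, -906)), -1), Add(-4, Mul(325, -906))), -1)) = Mul(Add(13, 680625), Pow(Mul(Rational(1, 40), Pow(Add(16, -294450), -1), Add(-4, -294450)), -1)) = Mul(680638, Pow(Mul(Rational(1, 40), Pow(-294434, -1), -294454), -1)) = Mul(680638, Pow(Mul(Rational(1, 40), Rational(-1, 294434), -294454), -1)) = Mul(680638, Pow(Rational(147227, 5888680), -1)) = Mul(680638, Rational(5888680, 147227)) = Rational(4008059377840, 147227)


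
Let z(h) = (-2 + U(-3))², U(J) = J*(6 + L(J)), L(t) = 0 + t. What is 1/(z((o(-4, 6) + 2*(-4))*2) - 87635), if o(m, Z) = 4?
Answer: -1/87514 ≈ -1.1427e-5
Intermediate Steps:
L(t) = t
U(J) = J*(6 + J)
z(h) = 121 (z(h) = (-2 - 3*(6 - 3))² = (-2 - 3*3)² = (-2 - 9)² = (-11)² = 121)
1/(z((o(-4, 6) + 2*(-4))*2) - 87635) = 1/(121 - 87635) = 1/(-87514) = -1/87514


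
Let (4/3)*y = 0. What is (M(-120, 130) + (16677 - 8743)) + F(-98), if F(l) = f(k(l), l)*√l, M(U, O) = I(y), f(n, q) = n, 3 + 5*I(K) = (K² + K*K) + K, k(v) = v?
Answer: 39667/5 - 686*I*√2 ≈ 7933.4 - 970.15*I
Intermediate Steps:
y = 0 (y = (¾)*0 = 0)
I(K) = -⅗ + K/5 + 2*K²/5 (I(K) = -⅗ + ((K² + K*K) + K)/5 = -⅗ + ((K² + K²) + K)/5 = -⅗ + (2*K² + K)/5 = -⅗ + (K + 2*K²)/5 = -⅗ + (K/5 + 2*K²/5) = -⅗ + K/5 + 2*K²/5)
M(U, O) = -⅗ (M(U, O) = -⅗ + (⅕)*0 + (⅖)*0² = -⅗ + 0 + (⅖)*0 = -⅗ + 0 + 0 = -⅗)
F(l) = l^(3/2) (F(l) = l*√l = l^(3/2))
(M(-120, 130) + (16677 - 8743)) + F(-98) = (-⅗ + (16677 - 8743)) + (-98)^(3/2) = (-⅗ + 7934) - 686*I*√2 = 39667/5 - 686*I*√2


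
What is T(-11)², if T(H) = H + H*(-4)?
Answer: 1089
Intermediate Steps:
T(H) = -3*H (T(H) = H - 4*H = -3*H)
T(-11)² = (-3*(-11))² = 33² = 1089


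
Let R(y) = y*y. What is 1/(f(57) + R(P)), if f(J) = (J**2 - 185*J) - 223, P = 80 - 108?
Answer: -1/6735 ≈ -0.00014848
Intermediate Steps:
P = -28
R(y) = y**2
f(J) = -223 + J**2 - 185*J
1/(f(57) + R(P)) = 1/((-223 + 57**2 - 185*57) + (-28)**2) = 1/((-223 + 3249 - 10545) + 784) = 1/(-7519 + 784) = 1/(-6735) = -1/6735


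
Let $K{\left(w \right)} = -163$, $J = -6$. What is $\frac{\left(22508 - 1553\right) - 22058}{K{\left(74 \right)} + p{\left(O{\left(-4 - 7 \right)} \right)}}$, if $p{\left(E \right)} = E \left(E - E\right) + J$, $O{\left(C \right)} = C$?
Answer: $\frac{1103}{169} \approx 6.5266$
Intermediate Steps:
$p{\left(E \right)} = -6$ ($p{\left(E \right)} = E \left(E - E\right) - 6 = E 0 - 6 = 0 - 6 = -6$)
$\frac{\left(22508 - 1553\right) - 22058}{K{\left(74 \right)} + p{\left(O{\left(-4 - 7 \right)} \right)}} = \frac{\left(22508 - 1553\right) - 22058}{-163 - 6} = \frac{20955 - 22058}{-169} = \left(-1103\right) \left(- \frac{1}{169}\right) = \frac{1103}{169}$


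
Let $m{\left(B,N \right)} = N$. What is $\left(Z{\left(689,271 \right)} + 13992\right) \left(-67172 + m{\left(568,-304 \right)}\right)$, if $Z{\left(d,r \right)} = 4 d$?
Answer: $-1130088048$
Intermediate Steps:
$\left(Z{\left(689,271 \right)} + 13992\right) \left(-67172 + m{\left(568,-304 \right)}\right) = \left(4 \cdot 689 + 13992\right) \left(-67172 - 304\right) = \left(2756 + 13992\right) \left(-67476\right) = 16748 \left(-67476\right) = -1130088048$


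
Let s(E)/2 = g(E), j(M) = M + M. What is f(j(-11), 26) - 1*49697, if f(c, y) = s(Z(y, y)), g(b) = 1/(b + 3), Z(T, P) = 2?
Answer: -248483/5 ≈ -49697.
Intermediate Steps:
j(M) = 2*M
g(b) = 1/(3 + b)
s(E) = 2/(3 + E)
f(c, y) = 2/5 (f(c, y) = 2/(3 + 2) = 2/5)
f(j(-11), 26) - 1*49697 = 2/5 - 1*49697 = 2/5 - 49697 = -248483/5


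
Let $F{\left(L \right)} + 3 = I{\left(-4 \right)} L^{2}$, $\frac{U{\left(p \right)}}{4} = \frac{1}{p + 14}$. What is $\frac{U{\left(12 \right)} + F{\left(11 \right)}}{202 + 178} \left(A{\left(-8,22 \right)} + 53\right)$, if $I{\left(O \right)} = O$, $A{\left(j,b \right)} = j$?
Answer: $- \frac{56961}{988} \approx -57.653$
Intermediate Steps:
$U{\left(p \right)} = \frac{4}{14 + p}$ ($U{\left(p \right)} = \frac{4}{p + 14} = \frac{4}{14 + p}$)
$F{\left(L \right)} = -3 - 4 L^{2}$
$\frac{U{\left(12 \right)} + F{\left(11 \right)}}{202 + 178} \left(A{\left(-8,22 \right)} + 53\right) = \frac{\frac{4}{14 + 12} - \left(3 + 4 \cdot 11^{2}\right)}{202 + 178} \left(-8 + 53\right) = \frac{\frac{4}{26} - 487}{380} \cdot 45 = \left(4 \cdot \frac{1}{26} - 487\right) \frac{1}{380} \cdot 45 = \left(\frac{2}{13} - 487\right) \frac{1}{380} \cdot 45 = \left(- \frac{6329}{13}\right) \frac{1}{380} \cdot 45 = \left(- \frac{6329}{4940}\right) 45 = - \frac{56961}{988}$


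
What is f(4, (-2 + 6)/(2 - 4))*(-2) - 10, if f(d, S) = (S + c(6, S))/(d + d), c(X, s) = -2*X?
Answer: -13/2 ≈ -6.5000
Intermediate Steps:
f(d, S) = (-12 + S)/(2*d) (f(d, S) = (S - 2*6)/(d + d) = (S - 12)/((2*d)) = (-12 + S)*(1/(2*d)) = (-12 + S)/(2*d))
f(4, (-2 + 6)/(2 - 4))*(-2) - 10 = ((½)*(-12 + (-2 + 6)/(2 - 4))/4)*(-2) - 10 = ((½)*(¼)*(-12 + 4/(-2)))*(-2) - 10 = ((½)*(¼)*(-12 + 4*(-½)))*(-2) - 10 = ((½)*(¼)*(-12 - 2))*(-2) - 10 = ((½)*(¼)*(-14))*(-2) - 10 = -7/4*(-2) - 10 = 7/2 - 10 = -13/2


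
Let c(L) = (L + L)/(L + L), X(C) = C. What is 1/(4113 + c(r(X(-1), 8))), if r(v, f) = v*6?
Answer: 1/4114 ≈ 0.00024307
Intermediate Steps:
r(v, f) = 6*v
c(L) = 1 (c(L) = (2*L)/((2*L)) = (2*L)*(1/(2*L)) = 1)
1/(4113 + c(r(X(-1), 8))) = 1/(4113 + 1) = 1/4114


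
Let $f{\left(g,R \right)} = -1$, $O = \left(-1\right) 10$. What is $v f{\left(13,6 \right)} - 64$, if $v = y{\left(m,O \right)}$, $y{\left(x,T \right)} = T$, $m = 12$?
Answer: $-54$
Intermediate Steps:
$O = -10$
$v = -10$
$v f{\left(13,6 \right)} - 64 = \left(-10\right) \left(-1\right) - 64 = 10 - 64 = -54$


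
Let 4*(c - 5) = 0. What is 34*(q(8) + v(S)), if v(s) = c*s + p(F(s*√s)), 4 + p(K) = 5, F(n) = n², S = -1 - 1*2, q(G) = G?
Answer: -204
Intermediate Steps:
S = -3 (S = -1 - 2 = -3)
c = 5 (c = 5 + (¼)*0 = 5 + 0 = 5)
p(K) = 1 (p(K) = -4 + 5 = 1)
v(s) = 1 + 5*s (v(s) = 5*s + 1 = 1 + 5*s)
34*(q(8) + v(S)) = 34*(8 + (1 + 5*(-3))) = 34*(8 + (1 - 15)) = 34*(8 - 14) = 34*(-6) = -204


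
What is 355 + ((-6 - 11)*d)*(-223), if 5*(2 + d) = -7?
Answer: -62672/5 ≈ -12534.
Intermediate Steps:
d = -17/5 (d = -2 + (1/5)*(-7) = -2 - 7/5 = -17/5 ≈ -3.4000)
355 + ((-6 - 11)*d)*(-223) = 355 + ((-6 - 11)*(-17/5))*(-223) = 355 - 17*(-17/5)*(-223) = 355 + (289/5)*(-223) = 355 - 64447/5 = -62672/5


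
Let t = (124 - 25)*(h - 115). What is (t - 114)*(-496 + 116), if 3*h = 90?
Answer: 3241020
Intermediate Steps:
h = 30 (h = (⅓)*90 = 30)
t = -8415 (t = (124 - 25)*(30 - 115) = 99*(-85) = -8415)
(t - 114)*(-496 + 116) = (-8415 - 114)*(-496 + 116) = -8529*(-380) = 3241020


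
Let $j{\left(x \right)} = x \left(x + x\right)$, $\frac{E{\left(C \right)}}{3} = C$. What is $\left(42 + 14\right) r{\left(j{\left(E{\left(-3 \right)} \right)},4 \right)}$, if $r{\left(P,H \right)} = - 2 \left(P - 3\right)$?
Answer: $-17808$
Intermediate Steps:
$E{\left(C \right)} = 3 C$
$j{\left(x \right)} = 2 x^{2}$ ($j{\left(x \right)} = x 2 x = 2 x^{2}$)
$r{\left(P,H \right)} = 6 - 2 P$ ($r{\left(P,H \right)} = - 2 \left(-3 + P\right) = 6 - 2 P$)
$\left(42 + 14\right) r{\left(j{\left(E{\left(-3 \right)} \right)},4 \right)} = \left(42 + 14\right) \left(6 - 2 \cdot 2 \left(3 \left(-3\right)\right)^{2}\right) = 56 \left(6 - 2 \cdot 2 \left(-9\right)^{2}\right) = 56 \left(6 - 2 \cdot 2 \cdot 81\right) = 56 \left(6 - 324\right) = 56 \left(-318\right) = -17808$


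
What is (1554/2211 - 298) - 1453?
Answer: -1289969/737 ≈ -1750.3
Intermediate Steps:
(1554/2211 - 298) - 1453 = (1554*(1/2211) - 298) - 1453 = (518/737 - 298) - 1453 = -219108/737 - 1453 = -1289969/737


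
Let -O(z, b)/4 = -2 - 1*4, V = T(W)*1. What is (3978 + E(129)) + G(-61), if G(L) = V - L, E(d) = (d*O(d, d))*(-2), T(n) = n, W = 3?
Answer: -2150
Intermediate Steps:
V = 3 (V = 3*1 = 3)
O(z, b) = 24 (O(z, b) = -4*(-2 - 1*4) = -4*(-2 - 4) = -4*(-6) = 24)
E(d) = -48*d (E(d) = (d*24)*(-2) = (24*d)*(-2) = -48*d)
G(L) = 3 - L
(3978 + E(129)) + G(-61) = (3978 - 48*129) + (3 - 1*(-61)) = (3978 - 6192) + (3 + 61) = -2214 + 64 = -2150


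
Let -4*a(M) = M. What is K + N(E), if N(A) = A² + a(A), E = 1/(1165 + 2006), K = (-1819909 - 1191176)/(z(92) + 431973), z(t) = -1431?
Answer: -320397102943/45811677996 ≈ -6.9938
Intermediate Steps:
a(M) = -M/4
K = -47795/6834 (K = (-1819909 - 1191176)/(-1431 + 431973) = -3011085/430542 = -3011085*1/430542 = -47795/6834 ≈ -6.9937)
E = 1/3171 ≈ 0.00031536
N(A) = A² - A/4
K + N(E) = -47795/6834 + (-¼ + 1/3171)/3171 = -47795/6834 + (1/3171)*(-3167/12684) = -47795/6834 - 3167/40220964 = -320397102943/45811677996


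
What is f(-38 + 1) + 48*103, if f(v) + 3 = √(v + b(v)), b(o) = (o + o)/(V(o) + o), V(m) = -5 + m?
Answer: 4941 + I*√225071/79 ≈ 4941.0 + 6.0053*I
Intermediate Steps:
b(o) = 2*o/(-5 + 2*o) (b(o) = (o + o)/((-5 + o) + o) = (2*o)/(-5 + 2*o) = 2*o/(-5 + 2*o))
f(v) = -3 + √(v + 2*v/(-5 + 2*v))
f(-38 + 1) + 48*103 = (-3 + √((-38 + 1)*(-3 + 2*(-38 + 1))/(-5 + 2*(-38 + 1)))) + 48*103 = (-3 + √(-37*(-3 + 2*(-37))/(-5 + 2*(-37)))) + 4944 = (-3 + √(-37*(-3 - 74)/(-5 - 74))) + 4944 = (-3 + √(-37*(-77)/(-79))) + 4944 = (-3 + √(-37*(-1/79)*(-77))) + 4944 = (-3 + √(-2849/79)) + 4944 = (-3 + I*√225071/79) + 4944 = 4941 + I*√225071/79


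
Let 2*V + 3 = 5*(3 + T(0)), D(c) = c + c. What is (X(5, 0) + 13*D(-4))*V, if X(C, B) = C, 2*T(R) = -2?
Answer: -693/2 ≈ -346.50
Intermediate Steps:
T(R) = -1 (T(R) = (½)*(-2) = -1)
D(c) = 2*c
V = 7/2 (V = -3/2 + (5*(3 - 1))/2 = -3/2 + (5*2)/2 = -3/2 + (½)*10 = -3/2 + 5 = 7/2 ≈ 3.5000)
(X(5, 0) + 13*D(-4))*V = (5 + 13*(2*(-4)))*(7/2) = (5 + 13*(-8))*(7/2) = (5 - 104)*(7/2) = -99*7/2 = -693/2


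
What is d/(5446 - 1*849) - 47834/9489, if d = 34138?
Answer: 104042584/43620933 ≈ 2.3852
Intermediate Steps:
d/(5446 - 1*849) - 47834/9489 = 34138/(5446 - 1*849) - 47834/9489 = 34138/(5446 - 849) - 47834*1/9489 = 34138/4597 - 47834/9489 = 104042584/43620933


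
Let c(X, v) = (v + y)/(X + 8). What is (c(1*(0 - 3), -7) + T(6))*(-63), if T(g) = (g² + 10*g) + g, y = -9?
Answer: -31122/5 ≈ -6224.4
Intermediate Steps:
c(X, v) = (-9 + v)/(8 + X) (c(X, v) = (v - 9)/(X + 8) = (-9 + v)/(8 + X))
T(g) = g² + 11*g
(c(1*(0 - 3), -7) + T(6))*(-63) = ((-9 - 7)/(8 + 1*(0 - 3)) + 6*(11 + 6))*(-63) = (-16/(8 + 1*(-3)) + 6*17)*(-63) = (-16/(8 - 3) + 102)*(-63) = (-16/5 + 102)*(-63) = (494/5)*(-63) = -31122/5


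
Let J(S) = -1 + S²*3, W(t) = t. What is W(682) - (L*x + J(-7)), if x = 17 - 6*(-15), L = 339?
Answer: -35737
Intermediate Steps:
J(S) = -1 + 3*S²
x = 107 (x = 17 + 90 = 107)
W(682) - (L*x + J(-7)) = 682 - (339*107 + (-1 + 3*(-7)²)) = 682 - (36273 + (-1 + 3*49)) = 682 - (36273 + (-1 + 147)) = 682 - (36273 + 146) = 682 - 1*36419 = 682 - 36419 = -35737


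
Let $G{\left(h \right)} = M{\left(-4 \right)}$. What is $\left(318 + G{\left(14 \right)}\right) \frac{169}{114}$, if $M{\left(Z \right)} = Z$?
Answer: $\frac{26533}{57} \approx 465.49$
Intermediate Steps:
$G{\left(h \right)} = -4$
$\left(318 + G{\left(14 \right)}\right) \frac{169}{114} = \left(318 - 4\right) \frac{169}{114} = 314 \cdot 169 \cdot \frac{1}{114} = 314 \cdot \frac{169}{114} = \frac{26533}{57}$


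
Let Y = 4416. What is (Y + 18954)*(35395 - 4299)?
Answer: 726713520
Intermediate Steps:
(Y + 18954)*(35395 - 4299) = (4416 + 18954)*(35395 - 4299) = 23370*31096 = 726713520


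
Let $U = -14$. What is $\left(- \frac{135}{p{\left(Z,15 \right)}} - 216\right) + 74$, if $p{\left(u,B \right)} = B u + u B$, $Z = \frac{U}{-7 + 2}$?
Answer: $- \frac{4021}{28} \approx -143.61$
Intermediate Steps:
$Z = \frac{14}{5}$ ($Z = - \frac{14}{-7 + 2} = - \frac{14}{-5} = \left(-14\right) \left(- \frac{1}{5}\right) = \frac{14}{5} \approx 2.8$)
$p{\left(u,B \right)} = 2 B u$ ($p{\left(u,B \right)} = B u + B u = 2 B u$)
$\left(- \frac{135}{p{\left(Z,15 \right)}} - 216\right) + 74 = \left(- \frac{135}{2 \cdot 15 \cdot \frac{14}{5}} - 216\right) + 74 = \left(- \frac{135}{84} - 216\right) + 74 = \left(\left(-135\right) \frac{1}{84} - 216\right) + 74 = \left(- \frac{45}{28} - 216\right) + 74 = - \frac{6093}{28} + 74 = - \frac{4021}{28}$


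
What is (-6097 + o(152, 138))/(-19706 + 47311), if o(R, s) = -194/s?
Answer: -84158/380949 ≈ -0.22092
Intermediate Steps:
(-6097 + o(152, 138))/(-19706 + 47311) = (-6097 - 194/138)/(-19706 + 47311) = (-6097 - 194*1/138)/27605 = (-6097 - 97/69)*(1/27605) = -420790/69*1/27605 = -84158/380949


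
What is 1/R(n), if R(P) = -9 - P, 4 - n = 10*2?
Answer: 1/7 ≈ 0.14286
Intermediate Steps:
n = -16 (n = 4 - 10*2 = 4 - 1*20 = 4 - 20 = -16)
R(P) = -9 - P
1/R(n) = 1/(-9 - 1*(-16)) = 1/(-9 + 16) = 1/7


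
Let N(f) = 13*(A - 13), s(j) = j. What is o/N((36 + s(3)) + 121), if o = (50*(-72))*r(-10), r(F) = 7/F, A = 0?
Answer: -2520/169 ≈ -14.911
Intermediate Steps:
o = 2520 (o = (50*(-72))*(7/(-10)) = -25200*(-1)/10 = -3600*(-7/10) = 2520)
N(f) = -169 (N(f) = 13*(0 - 13) = 13*(-13) = -169)
o/N((36 + s(3)) + 121) = 2520/(-169) = 2520*(-1/169) = -2520/169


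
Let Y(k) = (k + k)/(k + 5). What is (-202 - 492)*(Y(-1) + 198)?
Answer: -137065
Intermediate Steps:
Y(k) = 2*k/(5 + k) (Y(k) = (2*k)/(5 + k) = 2*k/(5 + k))
(-202 - 492)*(Y(-1) + 198) = (-202 - 492)*(2*(-1)/(5 - 1) + 198) = -694*(2*(-1)/4 + 198) = -694*(2*(-1)*(¼) + 198) = -694*(-½ + 198) = -694*395/2 = -137065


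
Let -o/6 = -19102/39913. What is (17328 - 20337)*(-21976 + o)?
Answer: 2638933549284/39913 ≈ 6.6117e+7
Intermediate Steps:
o = 114612/39913 (o = -(-114612)/39913 = -6*(-19102/39913) = 114612/39913 ≈ 2.8715)
(17328 - 20337)*(-21976 + o) = (17328 - 20337)*(-21976 + 114612/39913) = -3009*(-877013476/39913) = 2638933549284/39913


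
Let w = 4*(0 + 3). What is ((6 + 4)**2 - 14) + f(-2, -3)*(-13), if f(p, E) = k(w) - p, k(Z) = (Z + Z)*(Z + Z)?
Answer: -7428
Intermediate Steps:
w = 12 (w = 4*3 = 12)
k(Z) = 4*Z**2 (k(Z) = (2*Z)*(2*Z) = 4*Z**2)
f(p, E) = 576 - p (f(p, E) = 4*12**2 - p = 4*144 - p = 576 - p)
((6 + 4)**2 - 14) + f(-2, -3)*(-13) = ((6 + 4)**2 - 14) + (576 - 1*(-2))*(-13) = (10**2 - 14) + (576 + 2)*(-13) = (100 - 14) + 578*(-13) = 86 - 7514 = -7428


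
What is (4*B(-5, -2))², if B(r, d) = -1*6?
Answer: 576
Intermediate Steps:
B(r, d) = -6
(4*B(-5, -2))² = (4*(-6))² = (-24)² = 576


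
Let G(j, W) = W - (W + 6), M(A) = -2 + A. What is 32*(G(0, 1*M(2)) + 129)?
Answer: 3936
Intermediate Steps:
G(j, W) = -6 (G(j, W) = W - (6 + W) = W + (-6 - W) = -6)
32*(G(0, 1*M(2)) + 129) = 32*(-6 + 129) = 32*123 = 3936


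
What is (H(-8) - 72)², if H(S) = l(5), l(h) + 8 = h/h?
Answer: 6241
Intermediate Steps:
l(h) = -7 (l(h) = -8 + h/h = -8 + 1 = -7)
H(S) = -7
(H(-8) - 72)² = (-7 - 72)² = (-79)² = 6241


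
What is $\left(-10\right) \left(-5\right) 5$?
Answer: $250$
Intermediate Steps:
$\left(-10\right) \left(-5\right) 5 = 50 \cdot 5 = 250$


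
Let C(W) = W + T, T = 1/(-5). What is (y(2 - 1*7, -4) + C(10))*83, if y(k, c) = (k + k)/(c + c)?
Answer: 18343/20 ≈ 917.15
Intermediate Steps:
y(k, c) = k/c (y(k, c) = (2*k)/((2*c)) = (2*k)*(1/(2*c)) = k/c)
T = -⅕ ≈ -0.20000
C(W) = -⅕ + W (C(W) = W - ⅕ = -⅕ + W)
(y(2 - 1*7, -4) + C(10))*83 = ((2 - 1*7)/(-4) + (-⅕ + 10))*83 = ((2 - 7)*(-¼) + 49/5)*83 = (-5*(-¼) + 49/5)*83 = (5/4 + 49/5)*83 = (221/20)*83 = 18343/20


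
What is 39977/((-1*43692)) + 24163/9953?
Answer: 657838715/434866476 ≈ 1.5127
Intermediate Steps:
39977/((-1*43692)) + 24163/9953 = 39977/(-43692) + 24163*(1/9953) = 39977*(-1/43692) + 24163/9953 = -39977/43692 + 24163/9953 = 657838715/434866476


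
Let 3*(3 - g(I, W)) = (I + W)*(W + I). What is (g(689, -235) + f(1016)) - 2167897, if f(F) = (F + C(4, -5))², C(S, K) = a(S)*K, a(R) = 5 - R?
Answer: -3643435/3 ≈ -1.2145e+6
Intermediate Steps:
C(S, K) = K*(5 - S) (C(S, K) = (5 - S)*K = K*(5 - S))
g(I, W) = 3 - (I + W)²/3 (g(I, W) = 3 - (I + W)*(W + I)/3 = 3 - (I + W)*(I + W)/3 = 3 - (I + W)²/3)
f(F) = (-5 + F)² (f(F) = (F - 5*(5 - 1*4))² = (F - 5*(5 - 4))² = (F - 5*1)² = (F - 5)² = (-5 + F)²)
(g(689, -235) + f(1016)) - 2167897 = ((3 - (689 - 235)²/3) + (-5 + 1016)²) - 2167897 = ((3 - ⅓*454²) + 1011²) - 2167897 = ((3 - ⅓*206116) + 1022121) - 2167897 = ((3 - 206116/3) + 1022121) - 2167897 = (-206107/3 + 1022121) - 2167897 = 2860256/3 - 2167897 = -3643435/3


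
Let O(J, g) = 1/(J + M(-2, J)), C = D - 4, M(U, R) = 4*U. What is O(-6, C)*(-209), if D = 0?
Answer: 209/14 ≈ 14.929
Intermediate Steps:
C = -4 (C = 0 - 4 = -4)
O(J, g) = 1/(-8 + J) (O(J, g) = 1/(J + 4*(-2)) = 1/(J - 8) = 1/(-8 + J))
O(-6, C)*(-209) = -209/(-8 - 6) = -209/(-14) = -1/14*(-209) = 209/14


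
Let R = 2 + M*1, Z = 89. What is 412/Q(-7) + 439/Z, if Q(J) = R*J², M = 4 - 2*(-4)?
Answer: 168911/30527 ≈ 5.5332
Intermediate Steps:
M = 12 (M = 4 + 8 = 12)
R = 14 (R = 2 + 12*1 = 2 + 12 = 14)
Q(J) = 14*J²
412/Q(-7) + 439/Z = 412/((14*(-7)²)) + 439/89 = 412/((14*49)) + 439*(1/89) = 412/686 + 439/89 = 412*(1/686) + 439/89 = 206/343 + 439/89 = 168911/30527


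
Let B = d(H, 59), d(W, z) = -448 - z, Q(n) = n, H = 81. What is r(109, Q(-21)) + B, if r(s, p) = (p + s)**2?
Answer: 7237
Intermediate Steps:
B = -507 (B = -448 - 1*59 = -448 - 59 = -507)
r(109, Q(-21)) + B = (-21 + 109)**2 - 507 = 88**2 - 507 = 7744 - 507 = 7237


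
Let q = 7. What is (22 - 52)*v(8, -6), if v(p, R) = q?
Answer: -210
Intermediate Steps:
v(p, R) = 7
(22 - 52)*v(8, -6) = (22 - 52)*7 = -30*7 = -210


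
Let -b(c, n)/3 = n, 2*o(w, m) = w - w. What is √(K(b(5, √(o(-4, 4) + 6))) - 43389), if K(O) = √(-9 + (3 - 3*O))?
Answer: √(-43389 + √3*√(-2 + 3*√6)) ≈ 208.29*I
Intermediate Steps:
o(w, m) = 0 (o(w, m) = (w - w)/2 = (½)*0 = 0)
b(c, n) = -3*n
K(O) = √(-6 - 3*O)
√(K(b(5, √(o(-4, 4) + 6))) - 43389) = √(√(-6 - (-9)*√(0 + 6)) - 43389) = √(√(-6 - (-9)*√6) - 43389) = √(√(-6 + 9*√6) - 43389) = √(-43389 + √(-6 + 9*√6))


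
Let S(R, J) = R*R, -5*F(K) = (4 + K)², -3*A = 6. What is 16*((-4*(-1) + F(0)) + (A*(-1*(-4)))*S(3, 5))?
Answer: -5696/5 ≈ -1139.2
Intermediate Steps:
A = -2 (A = -⅓*6 = -2)
F(K) = -(4 + K)²/5
S(R, J) = R²
16*((-4*(-1) + F(0)) + (A*(-1*(-4)))*S(3, 5)) = 16*((-4*(-1) - (4 + 0)²/5) - (-2)*(-4)*3²) = 16*((4 - ⅕*4²) - 2*4*9) = 16*((4 - ⅕*16) - 8*9) = 16*((4 - 16/5) - 72) = 16*(⅘ - 72) = 16*(-356/5) = -5696/5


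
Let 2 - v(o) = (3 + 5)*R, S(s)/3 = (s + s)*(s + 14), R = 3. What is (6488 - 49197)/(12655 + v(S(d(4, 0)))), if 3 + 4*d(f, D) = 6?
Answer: -42709/12633 ≈ -3.3807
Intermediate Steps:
d(f, D) = 3/4 (d(f, D) = -3/4 + (1/4)*6 = -3/4 + 3/2 = 3/4)
S(s) = 6*s*(14 + s) (S(s) = 3*((s + s)*(s + 14)) = 3*((2*s)*(14 + s)) = 3*(2*s*(14 + s)) = 6*s*(14 + s))
v(o) = -22 (v(o) = 2 - (3 + 5)*3 = 2 - 8*3 = 2 - 1*24 = 2 - 24 = -22)
(6488 - 49197)/(12655 + v(S(d(4, 0)))) = (6488 - 49197)/(12655 - 22) = -42709/12633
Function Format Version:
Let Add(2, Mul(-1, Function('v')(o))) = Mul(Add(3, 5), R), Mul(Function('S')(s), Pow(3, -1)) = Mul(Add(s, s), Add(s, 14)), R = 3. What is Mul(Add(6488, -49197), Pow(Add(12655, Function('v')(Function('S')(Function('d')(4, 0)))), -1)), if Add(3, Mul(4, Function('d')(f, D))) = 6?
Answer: Rational(-42709, 12633) ≈ -3.3807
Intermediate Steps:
Function('d')(f, D) = Rational(3, 4) (Function('d')(f, D) = Add(Rational(-3, 4), Mul(Rational(1, 4), 6)) = Add(Rational(-3, 4), Rational(3, 2)) = Rational(3, 4))
Function('S')(s) = Mul(6, s, Add(14, s)) (Function('S')(s) = Mul(3, Mul(Add(s, s), Add(s, 14))) = Mul(3, Mul(Mul(2, s), Add(14, s))) = Mul(3, Mul(2, s, Add(14, s))) = Mul(6, s, Add(14, s)))
Function('v')(o) = -22 (Function('v')(o) = Add(2, Mul(-1, Mul(Add(3, 5), 3))) = Add(2, Mul(-1, Mul(8, 3))) = Add(2, Mul(-1, 24)) = Add(2, -24) = -22)
Mul(Add(6488, -49197), Pow(Add(12655, Function('v')(Function('S')(Function('d')(4, 0)))), -1)) = Mul(Add(6488, -49197), Pow(Add(12655, -22), -1)) = Mul(-42709, Pow(12633, -1)) = Mul(-42709, Rational(1, 12633)) = Rational(-42709, 12633)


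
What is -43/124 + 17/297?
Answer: -10663/36828 ≈ -0.28954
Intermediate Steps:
-43/124 + 17/297 = -10663/36828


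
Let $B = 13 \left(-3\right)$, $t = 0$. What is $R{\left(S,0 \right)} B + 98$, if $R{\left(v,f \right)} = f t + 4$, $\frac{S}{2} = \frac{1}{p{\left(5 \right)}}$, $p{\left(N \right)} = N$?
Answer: $-58$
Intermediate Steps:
$B = -39$
$S = \frac{2}{5} \approx 0.4$
$R{\left(v,f \right)} = 4$ ($R{\left(v,f \right)} = f 0 + 4 = 0 + 4 = 4$)
$R{\left(S,0 \right)} B + 98 = 4 \left(-39\right) + 98 = -156 + 98 = -58$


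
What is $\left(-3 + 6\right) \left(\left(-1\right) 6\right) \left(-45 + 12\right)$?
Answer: $594$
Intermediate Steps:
$\left(-3 + 6\right) \left(\left(-1\right) 6\right) \left(-45 + 12\right) = 3 \left(-6\right) \left(-33\right) = \left(-18\right) \left(-33\right) = 594$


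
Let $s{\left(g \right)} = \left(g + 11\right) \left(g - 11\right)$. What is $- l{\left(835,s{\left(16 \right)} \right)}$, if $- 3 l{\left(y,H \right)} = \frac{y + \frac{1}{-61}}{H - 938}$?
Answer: $- \frac{16978}{48983} \approx -0.34661$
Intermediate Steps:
$s{\left(g \right)} = \left(-11 + g\right) \left(11 + g\right)$ ($s{\left(g \right)} = \left(11 + g\right) \left(-11 + g\right) = \left(-11 + g\right) \left(11 + g\right)$)
$l{\left(y,H \right)} = - \frac{- \frac{1}{61} + y}{3 \left(-938 + H\right)}$ ($l{\left(y,H \right)} = - \frac{\left(y + \frac{1}{-61}\right) \frac{1}{H - 938}}{3} = - \frac{\left(y - \frac{1}{61}\right) \frac{1}{-938 + H}}{3} = - \frac{\left(- \frac{1}{61} + y\right) \frac{1}{-938 + H}}{3} = - \frac{\frac{1}{-938 + H} \left(- \frac{1}{61} + y\right)}{3} = - \frac{- \frac{1}{61} + y}{3 \left(-938 + H\right)}$)
$- l{\left(835,s{\left(16 \right)} \right)} = - \frac{1 - 50935}{183 \left(-938 - \left(121 - 16^{2}\right)\right)} = - \frac{1 - 50935}{183 \left(-938 + \left(-121 + 256\right)\right)} = - \frac{-50934}{183 \left(-938 + 135\right)} = - \frac{-50934}{183 \left(-803\right)} = - \frac{\left(-1\right) \left(-50934\right)}{183 \cdot 803} = \left(-1\right) \frac{16978}{48983} = - \frac{16978}{48983}$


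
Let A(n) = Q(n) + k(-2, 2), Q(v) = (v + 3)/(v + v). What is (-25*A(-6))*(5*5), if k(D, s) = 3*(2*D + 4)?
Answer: -625/4 ≈ -156.25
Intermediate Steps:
Q(v) = (3 + v)/(2*v) (Q(v) = (3 + v)/((2*v)) = (3 + v)*(1/(2*v)) = (3 + v)/(2*v))
k(D, s) = 12 + 6*D (k(D, s) = 3*(4 + 2*D) = 12 + 6*D)
A(n) = (3 + n)/(2*n) (A(n) = (3 + n)/(2*n) + (12 + 6*(-2)) = (3 + n)/(2*n) + (12 - 12) = (3 + n)/(2*n) + 0 = (3 + n)/(2*n))
(-25*A(-6))*(5*5) = (-25*(3 - 6)/(2*(-6)))*(5*5) = -25*(-1)*(-3)/(2*6)*25 = -25*¼*25 = -25/4*25 = -625/4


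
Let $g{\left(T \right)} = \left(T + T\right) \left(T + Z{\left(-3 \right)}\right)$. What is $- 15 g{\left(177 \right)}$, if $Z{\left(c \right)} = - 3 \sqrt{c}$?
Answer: $-939870 + 15930 i \sqrt{3} \approx -9.3987 \cdot 10^{5} + 27592.0 i$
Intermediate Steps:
$g{\left(T \right)} = 2 T \left(T - 3 i \sqrt{3}\right)$ ($g{\left(T \right)} = \left(T + T\right) \left(T - 3 \sqrt{-3}\right) = 2 T \left(T - 3 i \sqrt{3}\right)$)
$- 15 g{\left(177 \right)} = - 15 \cdot 2 \cdot 177 \left(177 - 3 i \sqrt{3}\right) = - 15 \left(62658 - 1062 i \sqrt{3}\right) = -939870 + 15930 i \sqrt{3}$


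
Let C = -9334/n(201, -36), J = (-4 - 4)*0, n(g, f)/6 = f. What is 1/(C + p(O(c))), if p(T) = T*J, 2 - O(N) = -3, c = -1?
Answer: 108/4667 ≈ 0.023141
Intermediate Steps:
O(N) = 5 (O(N) = 2 - 1*(-3) = 2 + 3 = 5)
n(g, f) = 6*f
J = 0 (J = -8*0 = 0)
C = 4667/108 (C = -9334/(6*(-36)) = -9334/(-216) = -9334*(-1/216) = 4667/108 ≈ 43.213)
p(T) = 0 (p(T) = T*0 = 0)
1/(C + p(O(c))) = 1/(4667/108 + 0) = 1/(4667/108) = 108/4667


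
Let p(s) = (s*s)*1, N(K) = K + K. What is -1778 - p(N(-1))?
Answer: -1782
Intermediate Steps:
N(K) = 2*K
p(s) = s² (p(s) = s²*1 = s²)
-1778 - p(N(-1)) = -1778 - (2*(-1))² = -1778 - 1*(-2)² = -1778 - 1*4 = -1778 - 4 = -1782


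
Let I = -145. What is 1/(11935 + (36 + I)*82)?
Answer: 1/2997 ≈ 0.00033367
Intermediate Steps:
1/(11935 + (36 + I)*82) = 1/(11935 + (36 - 145)*82) = 1/(11935 - 109*82) = 1/(11935 - 8938) = 1/2997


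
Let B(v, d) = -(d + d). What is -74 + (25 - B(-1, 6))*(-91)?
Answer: -3441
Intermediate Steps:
B(v, d) = -2*d
-74 + (25 - B(-1, 6))*(-91) = -74 + (25 - (-2)*6)*(-91) = -74 + (25 - 1*(-12))*(-91) = -74 + (25 + 12)*(-91) = -74 + 37*(-91) = -74 - 3367 = -3441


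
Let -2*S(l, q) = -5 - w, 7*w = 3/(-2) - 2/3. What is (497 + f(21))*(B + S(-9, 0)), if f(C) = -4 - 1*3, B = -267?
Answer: -778085/6 ≈ -1.2968e+5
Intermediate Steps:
f(C) = -7 (f(C) = -4 - 3 = -7)
w = -13/42 (w = (3/(-2) - 2/3)/7 = (3*(-1/2) - 2*1/3)/7 = (-3/2 - 2/3)/7 = (1/7)*(-13/6) = -13/42 ≈ -0.30952)
S(l, q) = 197/84 (S(l, q) = -(-5 - 1*(-13/42))/2 = -(-5 + 13/42)/2 = -1/2*(-197/42) = 197/84)
(497 + f(21))*(B + S(-9, 0)) = (497 - 7)*(-267 + 197/84) = 490*(-22231/84) = -778085/6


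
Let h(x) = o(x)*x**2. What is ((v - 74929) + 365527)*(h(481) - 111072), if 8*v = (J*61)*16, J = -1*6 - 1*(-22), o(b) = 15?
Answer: 982775794650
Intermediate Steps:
J = 16 (J = -6 + 22 = 16)
v = 1952 (v = ((16*61)*16)/8 = (976*16)/8 = (1/8)*15616 = 1952)
h(x) = 15*x**2
((v - 74929) + 365527)*(h(481) - 111072) = ((1952 - 74929) + 365527)*(15*481**2 - 111072) = (-72977 + 365527)*(15*231361 - 111072) = 292550*(3470415 - 111072) = 292550*3359343 = 982775794650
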